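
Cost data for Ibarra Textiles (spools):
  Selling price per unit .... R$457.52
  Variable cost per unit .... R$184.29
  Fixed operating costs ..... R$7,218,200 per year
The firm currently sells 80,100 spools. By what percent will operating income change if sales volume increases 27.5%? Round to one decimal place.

At 80,100 units, contribution = 80,100 × R$273.23 = R$21,885,723.00.
Operating income = contribution − fixed costs = R$21,885,723.00 − R$7,218,200 = R$14,667,523.00.
Degree of operating leverage = R$21,885,723.00 / R$14,667,523.00 = 1.4921.
So EBIT moves 1.4921 × (+27.5%) = +41.0%.

+41.0%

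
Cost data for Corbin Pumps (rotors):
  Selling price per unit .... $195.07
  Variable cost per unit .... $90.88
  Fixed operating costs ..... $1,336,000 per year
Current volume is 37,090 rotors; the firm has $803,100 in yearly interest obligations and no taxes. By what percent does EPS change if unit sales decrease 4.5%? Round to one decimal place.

At 37,090 units, contribution = 37,090 × $104.19 = $3,864,407.10.
EBIT = $3,864,407.10 − $1,336,000 = $2,528,407.10.
Interest = $803,100.00, so EBIT − I = $1,725,307.10.
Degree of combined leverage = contribution ÷ (EBIT − I) = $3,864,407.10 ÷ $1,725,307.10 = 2.2398.
EPS therefore changes by 2.2398 × (-4.5%) = -10.1%.

-10.1%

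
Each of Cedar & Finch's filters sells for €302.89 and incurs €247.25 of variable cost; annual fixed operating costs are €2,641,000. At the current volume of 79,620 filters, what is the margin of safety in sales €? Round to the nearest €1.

Unit CM = price − variable cost = €302.89 − €247.25 = €55.64. Break-even units = €2,641,000 ÷ €55.64 = 47,465.85; break-even revenue = 47,465.85 × €302.89 = €14,376,931.88.
Current sales = 79,620 × €302.89 = €24,116,101.80.
Margin of safety = €24,116,101.80 − €14,376,931.88 = €9,739,170.

€9,739,170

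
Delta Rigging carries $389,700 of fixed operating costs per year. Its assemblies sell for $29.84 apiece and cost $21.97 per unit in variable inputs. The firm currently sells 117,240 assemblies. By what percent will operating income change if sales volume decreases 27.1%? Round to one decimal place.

At 117,240 units, contribution = 117,240 × $7.87 = $922,678.80.
EBIT = $922,678.80 − $389,700 = $532,978.80.
So DOL = total CM / EBIT = $922,678.80 / $532,978.80 = 1.7312.
So EBIT moves 1.7312 × (-27.1%) = -46.9%.

-46.9%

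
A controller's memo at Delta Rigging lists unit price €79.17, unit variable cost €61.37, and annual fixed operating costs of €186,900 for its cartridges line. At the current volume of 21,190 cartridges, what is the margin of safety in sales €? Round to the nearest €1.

Contribution margin per unit = €79.17 − €61.37 = €17.80. Break-even units = €186,900 ÷ €17.80 = 10,500.00; break-even revenue = 10,500.00 × €79.17 = €831,285.00.
Actual sales revenue = 21,190 × €79.17 = €1,677,612.30.
Margin of safety = €1,677,612.30 − €831,285.00 = €846,327.

€846,327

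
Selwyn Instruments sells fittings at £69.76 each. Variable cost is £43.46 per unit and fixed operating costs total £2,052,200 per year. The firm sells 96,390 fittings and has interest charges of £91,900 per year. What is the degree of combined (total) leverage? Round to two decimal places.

Total contribution margin = 96,390 × £26.30 = £2,535,057.00.
Subtracting fixed costs: EBIT = £2,535,057.00 − £2,052,200 = £482,857.00. Interest = £91,900.00, so EBIT − I = £390,957.00.
Degree of total leverage = total CM / (EBIT − interest) = £2,535,057.00 / £390,957.00 = 6.4842.

6.48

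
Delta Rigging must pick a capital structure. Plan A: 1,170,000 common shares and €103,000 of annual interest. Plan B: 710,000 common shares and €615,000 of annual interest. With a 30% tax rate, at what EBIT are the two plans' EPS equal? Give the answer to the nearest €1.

Set EPS_A = EPS_B: (EBIT − €103,000)(1 − 0.30) ÷ 1,170,000 = (EBIT − €615,000)(1 − 0.30) ÷ 710,000.
The (1 − t) factor cancels: (EBIT − 103,000) × 710,000 = (EBIT − 615,000) × 1,170,000.
Solving, EBIT = (615,000·1,170,000 − 103,000·710,000) / (1,170,000 − 710,000) = 646,420,000,000 / 460,000 = 1,405,260.87.

€1,405,261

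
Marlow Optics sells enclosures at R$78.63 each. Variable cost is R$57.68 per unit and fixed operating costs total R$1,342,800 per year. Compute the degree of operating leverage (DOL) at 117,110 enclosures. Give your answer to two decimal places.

2.21

Contribution at this volume is 117,110 × R$20.95 = R$2,453,454.50.
Subtracting fixed costs: EBIT = R$2,453,454.50 − R$1,342,800 = R$1,110,654.50.
So DOL = total CM / EBIT = R$2,453,454.50 / R$1,110,654.50 = 2.2090.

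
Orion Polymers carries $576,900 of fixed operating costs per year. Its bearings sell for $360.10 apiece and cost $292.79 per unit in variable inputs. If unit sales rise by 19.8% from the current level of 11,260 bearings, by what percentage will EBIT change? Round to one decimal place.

+82.9%

Contribution at this volume is 11,260 × $67.31 = $757,910.60.
Operating income = contribution − fixed costs = $757,910.60 − $576,900 = $181,010.60.
DOL = contribution ÷ EBIT = $757,910.60 ÷ $181,010.60 = 4.1871.
%ΔEBIT = DOL × %ΔSales = 4.1871 × +19.8% = +82.9%.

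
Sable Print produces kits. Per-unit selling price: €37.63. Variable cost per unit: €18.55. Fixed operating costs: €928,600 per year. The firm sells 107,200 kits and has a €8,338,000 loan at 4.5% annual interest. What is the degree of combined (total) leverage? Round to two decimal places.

2.76

At 107,200 units, contribution = 107,200 × €19.08 = €2,045,376.00.
Operating income = contribution − fixed costs = €2,045,376.00 − €928,600 = €1,116,776.00. Interest = €375,210.00.
DOL = €2,045,376.00 ÷ €1,116,776.00 = 1.8315; DFL = €1,116,776.00 ÷ €741,566.00 = 1.5060.
DCL = DOL × DFL = 1.8315 × 1.5060 = 2.7582.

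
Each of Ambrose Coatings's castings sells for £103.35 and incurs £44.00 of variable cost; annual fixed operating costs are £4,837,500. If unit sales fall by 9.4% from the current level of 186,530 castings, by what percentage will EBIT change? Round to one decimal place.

-16.7%

At 186,530 units, contribution = 186,530 × £59.35 = £11,070,555.50.
EBIT = £11,070,555.50 − £4,837,500 = £6,233,055.50.
Degree of operating leverage = £11,070,555.50 / £6,233,055.50 = 1.7761.
%ΔEBIT = DOL × %ΔSales = 1.7761 × -9.4% = -16.7%.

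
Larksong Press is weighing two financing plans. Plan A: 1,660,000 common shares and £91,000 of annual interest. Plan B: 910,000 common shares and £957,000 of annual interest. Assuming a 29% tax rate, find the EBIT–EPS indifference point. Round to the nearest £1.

£2,007,747

At indifference, (EBIT − 91,000)(1 − t)/1,660,000 = (EBIT − 957,000)(1 − t)/910,000.
Cancelling (1 − t) and cross-multiplying: 910,000·(EBIT − 91,000) = 1,660,000·(EBIT − 957,000).
Solving, EBIT = (957,000·1,660,000 − 91,000·910,000) / (1,660,000 − 910,000) = 1,505,810,000,000 / 750,000 = 2,007,746.67.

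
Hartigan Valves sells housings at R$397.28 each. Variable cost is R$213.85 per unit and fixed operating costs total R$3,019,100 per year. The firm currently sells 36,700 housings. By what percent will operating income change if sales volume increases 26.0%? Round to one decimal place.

+47.1%

Contribution at this volume is 36,700 × R$183.43 = R$6,731,881.00.
Operating income = contribution − fixed costs = R$6,731,881.00 − R$3,019,100 = R$3,712,781.00.
Degree of operating leverage = R$6,731,881.00 / R$3,712,781.00 = 1.8132.
Operating income changes by 1.8132 × +26.0% = +47.1%.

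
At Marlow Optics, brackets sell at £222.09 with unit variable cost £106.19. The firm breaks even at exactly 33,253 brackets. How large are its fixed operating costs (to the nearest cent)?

Unit CM = price − variable cost = £222.09 − £106.19 = £115.90.
Since BE = FC / CM, FC = 33,253 × £115.90 = £3,854,022.70.

£3,854,022.70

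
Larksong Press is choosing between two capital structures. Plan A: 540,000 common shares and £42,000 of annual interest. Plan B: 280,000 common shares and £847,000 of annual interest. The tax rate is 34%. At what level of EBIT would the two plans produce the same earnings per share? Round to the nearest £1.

£1,713,923

Set EPS_A = EPS_B: (EBIT − £42,000)(1 − 0.34) ÷ 540,000 = (EBIT − £847,000)(1 − 0.34) ÷ 280,000.
Cancelling (1 − t) and cross-multiplying: 280,000·(EBIT − 42,000) = 540,000·(EBIT − 847,000).
EBIT × (540,000 − 280,000) = 847,000 × 540,000 − 42,000 × 280,000 = 445,620,000,000, so EBIT = 445,620,000,000 ÷ 260,000 = 1,713,923.08.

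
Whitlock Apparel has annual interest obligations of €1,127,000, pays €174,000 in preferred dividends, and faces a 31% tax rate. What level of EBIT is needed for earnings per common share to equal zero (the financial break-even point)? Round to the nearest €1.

Preferred dividends are paid after tax, so their pre-tax equivalent is €174,000 ÷ (1 − 0.31) = €252,173.91.
EPS = 0 when EBIT covers interest plus the pre-tax preferred burden: €1,127,000 + €252,173.91 = €1,379,173.91.

€1,379,174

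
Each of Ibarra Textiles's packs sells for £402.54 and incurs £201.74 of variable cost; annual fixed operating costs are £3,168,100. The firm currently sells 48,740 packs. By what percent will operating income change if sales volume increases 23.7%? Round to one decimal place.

+35.0%

Contribution at this volume is 48,740 × £200.80 = £9,786,992.00.
EBIT = £9,786,992.00 − £3,168,100 = £6,618,892.00.
Degree of operating leverage = £9,786,992.00 / £6,618,892.00 = 1.4786.
Operating income changes by 1.4786 × +23.7% = +35.0%.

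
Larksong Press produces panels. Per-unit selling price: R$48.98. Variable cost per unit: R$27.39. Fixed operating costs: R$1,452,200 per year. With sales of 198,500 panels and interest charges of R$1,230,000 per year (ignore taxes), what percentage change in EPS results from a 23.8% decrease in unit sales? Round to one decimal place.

-63.6%

Contribution at this volume is 198,500 × R$21.59 = R$4,285,615.00.
EBIT = R$4,285,615.00 − R$1,452,200 = R$2,833,415.00.
After interest of R$1,230,000.00, pre-tax earnings = R$1,603,415.00.
Degree of combined leverage = contribution ÷ (EBIT − I) = R$4,285,615.00 ÷ R$1,603,415.00 = 2.6728.
EPS therefore changes by 2.6728 × (-23.8%) = -63.6%.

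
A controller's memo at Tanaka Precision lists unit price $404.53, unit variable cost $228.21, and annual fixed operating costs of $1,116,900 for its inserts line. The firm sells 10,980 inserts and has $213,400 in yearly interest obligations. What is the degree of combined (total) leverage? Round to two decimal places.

Total contribution margin = 10,980 × $176.32 = $1,935,993.60.
EBIT = $1,935,993.60 − $1,116,900 = $819,093.60. Interest = $213,400.00, so EBIT − I = $605,693.60.
Degree of total leverage = total CM / (EBIT − interest) = $1,935,993.60 / $605,693.60 = 3.1963.

3.20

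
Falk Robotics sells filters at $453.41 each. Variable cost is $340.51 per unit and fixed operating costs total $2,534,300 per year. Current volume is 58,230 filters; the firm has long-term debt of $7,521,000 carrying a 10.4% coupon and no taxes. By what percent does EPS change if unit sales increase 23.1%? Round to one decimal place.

At 58,230 units, contribution = 58,230 × $112.90 = $6,574,167.00.
Operating income = contribution − fixed costs = $6,574,167.00 − $2,534,300 = $4,039,867.00.
Interest = $782,184.00, so EBIT − I = $3,257,683.00.
Degree of combined leverage = contribution ÷ (EBIT − I) = $6,574,167.00 ÷ $3,257,683.00 = 2.0180.
%ΔEPS = DCL × %ΔSales = 2.0180 × +23.1% = +46.6%.

+46.6%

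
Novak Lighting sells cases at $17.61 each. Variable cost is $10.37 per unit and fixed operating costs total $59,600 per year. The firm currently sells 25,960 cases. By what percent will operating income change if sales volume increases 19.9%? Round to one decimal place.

Total contribution margin = 25,960 × $7.24 = $187,950.40.
EBIT = $187,950.40 − $59,600 = $128,350.40.
DOL = contribution ÷ EBIT = $187,950.40 ÷ $128,350.40 = 1.4644.
%ΔEBIT = DOL × %ΔSales = 1.4644 × +19.9% = +29.1%.

+29.1%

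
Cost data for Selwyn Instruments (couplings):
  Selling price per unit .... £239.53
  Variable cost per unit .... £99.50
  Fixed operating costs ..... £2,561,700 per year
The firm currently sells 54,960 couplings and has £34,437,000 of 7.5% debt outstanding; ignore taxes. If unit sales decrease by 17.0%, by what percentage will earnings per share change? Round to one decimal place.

-51.3%

Total contribution margin = 54,960 × £140.03 = £7,696,048.80.
Operating income = contribution − fixed costs = £7,696,048.80 − £2,561,700 = £5,134,348.80.
Interest = £2,582,775.00, so EBIT − I = £2,551,573.80.
Degree of combined leverage = contribution ÷ (EBIT − I) = £7,696,048.80 ÷ £2,551,573.80 = 3.0162.
%ΔEPS = DCL × %ΔSales = 3.0162 × -17.0% = -51.3%.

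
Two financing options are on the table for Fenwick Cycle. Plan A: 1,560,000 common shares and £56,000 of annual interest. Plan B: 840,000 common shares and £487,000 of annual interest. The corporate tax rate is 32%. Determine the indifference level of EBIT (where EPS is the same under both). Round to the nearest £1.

£989,833

Set EPS_A = EPS_B: (EBIT − £56,000)(1 − 0.32) ÷ 1,560,000 = (EBIT − £487,000)(1 − 0.32) ÷ 840,000.
The (1 − t) factor cancels: (EBIT − 56,000) × 840,000 = (EBIT − 487,000) × 1,560,000.
EBIT × (1,560,000 − 840,000) = 487,000 × 1,560,000 − 56,000 × 840,000 = 712,680,000,000, so EBIT = 712,680,000,000 ÷ 720,000 = 989,833.33.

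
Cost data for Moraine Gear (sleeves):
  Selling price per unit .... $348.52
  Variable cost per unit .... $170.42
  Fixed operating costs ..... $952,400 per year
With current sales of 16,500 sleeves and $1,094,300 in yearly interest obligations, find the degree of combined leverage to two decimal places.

3.29

Contribution at this volume is 16,500 × $178.10 = $2,938,650.00.
EBIT = $2,938,650.00 − $952,400 = $1,986,250.00. Interest = $1,094,300.00, so EBIT − I = $891,950.00.
DCL = contribution ÷ (EBIT − I) = $2,938,650.00 ÷ $891,950.00 = 3.2946.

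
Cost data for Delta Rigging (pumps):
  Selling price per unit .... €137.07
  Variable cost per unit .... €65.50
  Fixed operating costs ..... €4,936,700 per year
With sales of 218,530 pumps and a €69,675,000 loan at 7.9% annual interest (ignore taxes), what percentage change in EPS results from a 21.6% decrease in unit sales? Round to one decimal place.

Total contribution margin = 218,530 × €71.57 = €15,640,192.10.
EBIT = €15,640,192.10 − €4,936,700 = €10,703,492.10.
Interest = €5,504,325.00, so EBIT − I = €5,199,167.10.
Degree of combined leverage = contribution ÷ (EBIT − I) = €15,640,192.10 ÷ €5,199,167.10 = 3.0082.
EPS therefore changes by 3.0082 × (-21.6%) = -65.0%.

-65.0%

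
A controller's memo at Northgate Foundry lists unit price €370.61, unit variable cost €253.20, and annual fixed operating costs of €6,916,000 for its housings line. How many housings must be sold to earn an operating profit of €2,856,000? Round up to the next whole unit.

83,230 housings

Each unit contributes €370.61 − €253.20 = €117.41.
Required volume = (fixed costs + target profit) ÷ CM = (€6,916,000 + €2,856,000) ÷ €117.41 = 83,229.71, so 83,230 housings.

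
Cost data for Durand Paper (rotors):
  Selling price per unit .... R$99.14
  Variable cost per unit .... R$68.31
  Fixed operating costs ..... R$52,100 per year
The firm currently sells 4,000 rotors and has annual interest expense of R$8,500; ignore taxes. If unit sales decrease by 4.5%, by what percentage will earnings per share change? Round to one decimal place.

-8.8%

At 4,000 units, contribution = 4,000 × R$30.83 = R$123,320.00.
EBIT = R$123,320.00 − R$52,100 = R$71,220.00.
After interest of R$8,500.00, pre-tax earnings = R$62,720.00.
DCL = total CM / (EBIT − I) = R$123,320.00 / R$62,720.00 = 1.9662.
EPS therefore changes by 1.9662 × (-4.5%) = -8.8%.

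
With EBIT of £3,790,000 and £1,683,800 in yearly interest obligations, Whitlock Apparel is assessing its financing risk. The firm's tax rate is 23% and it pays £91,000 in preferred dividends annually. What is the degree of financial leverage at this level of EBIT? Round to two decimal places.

Interest = £1,683,800.00.
Preferred dividends grossed up pre-tax: £91,000 / (1 − 0.23) = £118,181.82.
DFL = EBIT ÷ [EBIT − I − D_p/(1−t)] = £3,790,000 ÷ [£3,790,000 − £1,683,800.00 − £118,181.82] = £3,790,000 ÷ £1,988,018.18 = 1.9064.

1.91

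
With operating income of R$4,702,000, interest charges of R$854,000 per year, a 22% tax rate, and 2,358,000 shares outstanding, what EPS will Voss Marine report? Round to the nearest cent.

Interest = R$854,000.00, so EBT = R$4,702,000 − R$854,000.00 = R$3,848,000.00.
After tax at 22%: net income = R$3,848,000.00 × 0.78 = R$3,001,440.00.
Per share: R$3,001,440.00 / 2,358,000 shares = R$1.27.

R$1.27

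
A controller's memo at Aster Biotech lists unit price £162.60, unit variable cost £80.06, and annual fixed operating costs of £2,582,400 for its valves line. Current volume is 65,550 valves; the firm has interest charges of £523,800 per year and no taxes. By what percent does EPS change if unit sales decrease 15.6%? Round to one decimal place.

Contribution at this volume is 65,550 × £82.54 = £5,410,497.00.
EBIT = £5,410,497.00 − £2,582,400 = £2,828,097.00.
After interest of £523,800.00, pre-tax earnings = £2,304,297.00.
DCL = total CM / (EBIT − I) = £5,410,497.00 / £2,304,297.00 = 2.3480.
EPS therefore changes by 2.3480 × (-15.6%) = -36.6%.

-36.6%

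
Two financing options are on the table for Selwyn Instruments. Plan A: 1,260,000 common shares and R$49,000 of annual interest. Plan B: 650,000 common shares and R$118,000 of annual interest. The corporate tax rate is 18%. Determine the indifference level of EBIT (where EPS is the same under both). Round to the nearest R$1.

Set EPS_A = EPS_B: (EBIT − R$49,000)(1 − 0.18) ÷ 1,260,000 = (EBIT − R$118,000)(1 − 0.18) ÷ 650,000.
Cancelling (1 − t) and cross-multiplying: 650,000·(EBIT − 49,000) = 1,260,000·(EBIT − 118,000).
EBIT × (1,260,000 − 650,000) = 118,000 × 1,260,000 − 49,000 × 650,000 = 116,830,000,000, so EBIT = 116,830,000,000 ÷ 610,000 = 191,524.59.

R$191,525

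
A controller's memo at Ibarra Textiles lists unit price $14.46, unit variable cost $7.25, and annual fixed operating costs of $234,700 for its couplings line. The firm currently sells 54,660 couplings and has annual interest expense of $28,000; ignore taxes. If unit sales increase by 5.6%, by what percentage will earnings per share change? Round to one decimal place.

+16.8%

At 54,660 units, contribution = 54,660 × $7.21 = $394,098.60.
EBIT = $394,098.60 − $234,700 = $159,398.60.
After interest of $28,000.00, pre-tax earnings = $131,398.60.
Degree of combined leverage = contribution ÷ (EBIT − I) = $394,098.60 ÷ $131,398.60 = 2.9993.
EPS therefore changes by 2.9993 × (+5.6%) = +16.8%.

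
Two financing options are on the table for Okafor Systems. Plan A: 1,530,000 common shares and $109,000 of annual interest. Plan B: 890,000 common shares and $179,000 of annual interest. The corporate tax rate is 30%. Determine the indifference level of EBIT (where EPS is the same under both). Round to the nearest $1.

$276,344

At indifference, (EBIT − 109,000)(1 − t)/1,530,000 = (EBIT − 179,000)(1 − t)/890,000.
The (1 − t) factor cancels: (EBIT − 109,000) × 890,000 = (EBIT − 179,000) × 1,530,000.
EBIT × (1,530,000 − 890,000) = 179,000 × 1,530,000 − 109,000 × 890,000 = 176,860,000,000, so EBIT = 176,860,000,000 ÷ 640,000 = 276,343.75.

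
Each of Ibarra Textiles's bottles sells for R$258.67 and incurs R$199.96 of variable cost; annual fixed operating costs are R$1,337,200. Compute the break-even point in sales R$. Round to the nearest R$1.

R$5,891,561

CM per unit = R$258.67 − R$199.96 = R$58.71; CM ratio = R$58.71 / R$258.67 = 0.2270.
Break-even revenue = fixed costs × price ÷ CM = R$1,337,200 × R$258.67 ÷ R$58.71 = R$5,891,561.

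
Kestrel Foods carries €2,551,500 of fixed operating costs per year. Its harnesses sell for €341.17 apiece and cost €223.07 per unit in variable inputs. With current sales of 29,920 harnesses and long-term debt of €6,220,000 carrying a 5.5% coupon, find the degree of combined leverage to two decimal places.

5.52

Total contribution margin = 29,920 × €118.10 = €3,533,552.00.
EBIT = €3,533,552.00 − €2,551,500 = €982,052.00. Interest = €342,100.00, so EBIT − I = €639,952.00.
DCL = contribution ÷ (EBIT − I) = €3,533,552.00 ÷ €639,952.00 = 5.5216.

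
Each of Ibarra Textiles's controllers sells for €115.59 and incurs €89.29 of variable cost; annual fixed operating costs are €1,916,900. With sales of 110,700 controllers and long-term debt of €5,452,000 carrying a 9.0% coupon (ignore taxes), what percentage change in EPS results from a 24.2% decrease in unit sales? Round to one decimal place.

-139.8%

At 110,700 units, contribution = 110,700 × €26.30 = €2,911,410.00.
Operating income = contribution − fixed costs = €2,911,410.00 − €1,916,900 = €994,510.00.
Interest = €490,680.00, so EBIT − I = €503,830.00.
DCL = total CM / (EBIT − I) = €2,911,410.00 / €503,830.00 = 5.7786.
EPS therefore changes by 5.7786 × (-24.2%) = -139.8%.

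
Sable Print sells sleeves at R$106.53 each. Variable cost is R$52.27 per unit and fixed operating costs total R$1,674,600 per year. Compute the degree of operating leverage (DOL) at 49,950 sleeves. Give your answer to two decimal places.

Total contribution margin = 49,950 × R$54.26 = R$2,710,287.00.
Subtracting fixed costs: EBIT = R$2,710,287.00 − R$1,674,600 = R$1,035,687.00.
Degree of operating leverage = R$2,710,287.00 / R$1,035,687.00 = 2.6169.

2.62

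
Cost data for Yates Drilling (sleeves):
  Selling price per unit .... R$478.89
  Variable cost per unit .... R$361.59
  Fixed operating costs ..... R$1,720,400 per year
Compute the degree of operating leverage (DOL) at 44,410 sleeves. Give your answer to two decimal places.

Total contribution margin = 44,410 × R$117.30 = R$5,209,293.00.
Operating income = contribution − fixed costs = R$5,209,293.00 − R$1,720,400 = R$3,488,893.00.
So DOL = total CM / EBIT = R$5,209,293.00 / R$3,488,893.00 = 1.4931.

1.49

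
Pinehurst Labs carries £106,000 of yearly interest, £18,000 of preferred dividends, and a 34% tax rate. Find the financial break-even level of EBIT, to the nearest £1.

Preferred dividends are paid after tax, so their pre-tax equivalent is £18,000 ÷ (1 − 0.34) = £27,272.73.
Financial break-even EBIT = interest + D_p ÷ (1 − t) = £106,000 + £27,272.73 = £133,272.73.

£133,273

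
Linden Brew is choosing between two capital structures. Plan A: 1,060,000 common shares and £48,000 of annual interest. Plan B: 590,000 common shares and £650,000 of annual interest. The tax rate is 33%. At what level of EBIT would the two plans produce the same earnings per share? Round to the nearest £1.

£1,405,702

Set EPS_A = EPS_B: (EBIT − £48,000)(1 − 0.33) ÷ 1,060,000 = (EBIT − £650,000)(1 − 0.33) ÷ 590,000.
Cancelling (1 − t) and cross-multiplying: 590,000·(EBIT − 48,000) = 1,060,000·(EBIT − 650,000).
EBIT × (1,060,000 − 590,000) = 650,000 × 1,060,000 − 48,000 × 590,000 = 660,680,000,000, so EBIT = 660,680,000,000 ÷ 470,000 = 1,405,702.13.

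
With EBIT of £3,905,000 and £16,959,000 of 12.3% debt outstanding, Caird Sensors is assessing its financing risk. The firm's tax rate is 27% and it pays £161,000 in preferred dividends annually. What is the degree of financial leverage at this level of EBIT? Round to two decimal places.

2.44

Annual interest charges come to £2,085,957.00.
Pre-tax preferred-dividend burden = £161,000 ÷ (1 − 0.27) = £220,547.95.
DFL = EBIT ÷ [EBIT − I − D_p/(1−t)] = £3,905,000 ÷ [£3,905,000 − £2,085,957.00 − £220,547.95] = £3,905,000 ÷ £1,598,495.05 = 2.4429.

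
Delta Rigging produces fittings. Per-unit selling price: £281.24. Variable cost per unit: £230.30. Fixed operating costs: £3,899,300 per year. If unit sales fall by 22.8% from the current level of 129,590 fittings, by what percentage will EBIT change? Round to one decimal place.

Total contribution margin = 129,590 × £50.94 = £6,601,314.60.
EBIT = £6,601,314.60 − £3,899,300 = £2,702,014.60.
So DOL = total CM / EBIT = £6,601,314.60 / £2,702,014.60 = 2.4431.
Operating income changes by 2.4431 × -22.8% = -55.7%.

-55.7%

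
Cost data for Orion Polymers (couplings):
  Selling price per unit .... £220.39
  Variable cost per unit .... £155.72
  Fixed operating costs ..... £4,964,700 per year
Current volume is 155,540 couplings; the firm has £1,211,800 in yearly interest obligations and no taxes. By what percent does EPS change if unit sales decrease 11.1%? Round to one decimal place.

-28.8%

Contribution at this volume is 155,540 × £64.67 = £10,058,771.80.
Operating income = contribution − fixed costs = £10,058,771.80 − £4,964,700 = £5,094,071.80.
Interest = £1,211,800.00, so EBIT − I = £3,882,271.80.
Degree of combined leverage = contribution ÷ (EBIT − I) = £10,058,771.80 ÷ £3,882,271.80 = 2.5909.
%ΔEPS = DCL × %ΔSales = 2.5909 × -11.1% = -28.8%.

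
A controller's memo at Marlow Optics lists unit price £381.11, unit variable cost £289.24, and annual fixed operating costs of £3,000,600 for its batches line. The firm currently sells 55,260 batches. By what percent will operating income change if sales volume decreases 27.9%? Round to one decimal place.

Contribution at this volume is 55,260 × £91.87 = £5,076,736.20.
Subtracting fixed costs: EBIT = £5,076,736.20 − £3,000,600 = £2,076,136.20.
So DOL = total CM / EBIT = £5,076,736.20 / £2,076,136.20 = 2.4453.
So EBIT moves 2.4453 × (-27.9%) = -68.2%.

-68.2%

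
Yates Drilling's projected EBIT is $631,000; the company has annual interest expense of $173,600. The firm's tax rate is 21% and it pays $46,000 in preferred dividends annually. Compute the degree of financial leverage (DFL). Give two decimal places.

Annual interest charges come to $173,600.00.
Pre-tax preferred-dividend burden = $46,000 ÷ (1 − 0.21) = $58,227.85.
DFL = EBIT ÷ [EBIT − I − D_p/(1−t)] = $631,000 ÷ [$631,000 − $173,600.00 − $58,227.85] = $631,000 ÷ $399,172.15 = 1.5808.

1.58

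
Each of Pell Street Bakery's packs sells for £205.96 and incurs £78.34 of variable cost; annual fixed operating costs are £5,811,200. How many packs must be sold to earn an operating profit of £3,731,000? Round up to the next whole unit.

Each unit contributes £205.96 − £78.34 = £127.62.
Required volume = (fixed costs + target profit) ÷ CM = (£5,811,200 + £3,731,000) ÷ £127.62 = 74,770.41, so 74,771 packs.

74,771 packs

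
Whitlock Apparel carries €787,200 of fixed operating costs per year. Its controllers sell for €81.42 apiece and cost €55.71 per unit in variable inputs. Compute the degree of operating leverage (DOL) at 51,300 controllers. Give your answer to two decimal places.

2.48

Contribution at this volume is 51,300 × €25.71 = €1,318,923.00.
EBIT = €1,318,923.00 − €787,200 = €531,723.00.
Degree of operating leverage = €1,318,923.00 / €531,723.00 = 2.4805.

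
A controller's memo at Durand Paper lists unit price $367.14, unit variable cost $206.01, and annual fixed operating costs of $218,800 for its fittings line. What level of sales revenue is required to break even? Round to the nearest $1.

$498,543

Contribution margin per unit = $367.14 − $206.01 = $161.13, a CM ratio of $161.13 ÷ $367.14 = 0.4389.
Break-even sales = FC ÷ CM ratio = $218,800 × $367.14 / $161.13 = $498,543.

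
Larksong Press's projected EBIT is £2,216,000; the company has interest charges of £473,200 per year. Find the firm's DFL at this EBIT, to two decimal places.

1.27

Interest = £473,200.00.
DFL = EBIT ÷ (EBIT − I) = £2,216,000 ÷ (£2,216,000 − £473,200.00) = £2,216,000 ÷ £1,742,800.00 = 1.2715.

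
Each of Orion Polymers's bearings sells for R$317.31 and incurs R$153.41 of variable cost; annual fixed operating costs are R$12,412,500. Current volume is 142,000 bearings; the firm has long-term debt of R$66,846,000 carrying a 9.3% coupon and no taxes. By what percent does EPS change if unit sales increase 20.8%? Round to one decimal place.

+104.2%

At 142,000 units, contribution = 142,000 × R$163.90 = R$23,273,800.00.
Subtracting fixed costs: EBIT = R$23,273,800.00 − R$12,412,500 = R$10,861,300.00.
After interest of R$6,216,678.00, pre-tax earnings = R$4,644,622.00.
Degree of combined leverage = contribution ÷ (EBIT − I) = R$23,273,800.00 ÷ R$4,644,622.00 = 5.0109.
EPS therefore changes by 5.0109 × (+20.8%) = +104.2%.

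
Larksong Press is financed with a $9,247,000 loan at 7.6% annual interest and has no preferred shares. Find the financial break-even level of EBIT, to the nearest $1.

Annual interest = 7.6% × $9,247,000 = $702,772.00.
With no preferred dividends, EPS = 0 when EBIT exactly covers interest, so the financial break-even EBIT is $702,772.00.

$702,772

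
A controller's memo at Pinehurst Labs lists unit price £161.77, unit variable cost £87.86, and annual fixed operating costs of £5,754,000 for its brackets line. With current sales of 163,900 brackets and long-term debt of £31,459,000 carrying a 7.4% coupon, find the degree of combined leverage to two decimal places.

3.00

Contribution at this volume is 163,900 × £73.91 = £12,113,849.00.
EBIT = £12,113,849.00 − £5,754,000 = £6,359,849.00. Interest = £2,327,966.00.
DOL = £12,113,849.00 ÷ £6,359,849.00 = 1.9047; DFL = £6,359,849.00 ÷ £4,031,883.00 = 1.5774.
Combined leverage = 1.9047 × 1.5774 = 3.0045.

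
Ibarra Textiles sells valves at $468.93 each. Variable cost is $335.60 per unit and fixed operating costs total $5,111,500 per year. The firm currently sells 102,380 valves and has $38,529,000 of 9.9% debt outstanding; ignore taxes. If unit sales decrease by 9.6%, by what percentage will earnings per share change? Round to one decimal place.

-27.7%

Total contribution margin = 102,380 × $133.33 = $13,650,325.40.
EBIT = $13,650,325.40 − $5,111,500 = $8,538,825.40.
After interest of $3,814,371.00, pre-tax earnings = $4,724,454.40.
Degree of combined leverage = contribution ÷ (EBIT − I) = $13,650,325.40 ÷ $4,724,454.40 = 2.8893.
EPS therefore changes by 2.8893 × (-9.6%) = -27.7%.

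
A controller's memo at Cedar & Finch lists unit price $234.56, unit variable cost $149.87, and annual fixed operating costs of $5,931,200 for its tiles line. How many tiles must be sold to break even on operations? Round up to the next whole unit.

70,035 tiles

Contribution margin per unit = $234.56 − $149.87 = $84.69.
Units to break even: $5,931,200 ÷ $84.69 = 70,034.24, rounded up to 70,035.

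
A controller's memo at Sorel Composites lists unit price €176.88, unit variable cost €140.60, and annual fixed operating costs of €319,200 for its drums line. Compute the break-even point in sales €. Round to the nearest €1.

CM per unit = €176.88 − €140.60 = €36.28; CM ratio = €36.28 / €176.88 = 0.2051.
Break-even sales = FC ÷ CM ratio = €319,200 × €176.88 / €36.28 = €1,556,232.

€1,556,232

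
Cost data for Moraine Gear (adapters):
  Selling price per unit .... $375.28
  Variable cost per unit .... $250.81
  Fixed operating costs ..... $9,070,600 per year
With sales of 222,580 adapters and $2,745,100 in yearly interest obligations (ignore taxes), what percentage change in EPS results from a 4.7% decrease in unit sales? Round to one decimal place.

Total contribution margin = 222,580 × $124.47 = $27,704,532.60.
Subtracting fixed costs: EBIT = $27,704,532.60 − $9,070,600 = $18,633,932.60.
After interest of $2,745,100.00, pre-tax earnings = $15,888,832.60.
DCL = total CM / (EBIT − I) = $27,704,532.60 / $15,888,832.60 = 1.7436.
%ΔEPS = DCL × %ΔSales = 1.7436 × -4.7% = -8.2%.

-8.2%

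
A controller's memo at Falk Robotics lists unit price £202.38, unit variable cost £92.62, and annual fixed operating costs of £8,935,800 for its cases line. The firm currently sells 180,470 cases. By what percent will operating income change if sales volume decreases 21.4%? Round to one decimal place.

At 180,470 units, contribution = 180,470 × £109.76 = £19,808,387.20.
EBIT = £19,808,387.20 − £8,935,800 = £10,872,587.20.
So DOL = total CM / EBIT = £19,808,387.20 / £10,872,587.20 = 1.8219.
So EBIT moves 1.8219 × (-21.4%) = -39.0%.

-39.0%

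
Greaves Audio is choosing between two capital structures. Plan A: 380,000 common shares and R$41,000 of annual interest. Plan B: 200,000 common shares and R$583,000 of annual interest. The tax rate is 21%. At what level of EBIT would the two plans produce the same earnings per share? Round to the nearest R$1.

Set EPS_A = EPS_B: (EBIT − R$41,000)(1 − 0.21) ÷ 380,000 = (EBIT − R$583,000)(1 − 0.21) ÷ 200,000.
The (1 − t) factor cancels: (EBIT − 41,000) × 200,000 = (EBIT − 583,000) × 380,000.
Solving, EBIT = (583,000·380,000 − 41,000·200,000) / (380,000 − 200,000) = 213,340,000,000 / 180,000 = 1,185,222.22.

R$1,185,222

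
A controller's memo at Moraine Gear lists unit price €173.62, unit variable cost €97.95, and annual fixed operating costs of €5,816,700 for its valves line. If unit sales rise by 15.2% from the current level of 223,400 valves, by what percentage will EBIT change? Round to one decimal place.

+23.2%

At 223,400 units, contribution = 223,400 × €75.67 = €16,904,678.00.
Operating income = contribution − fixed costs = €16,904,678.00 − €5,816,700 = €11,087,978.00.
Degree of operating leverage = €16,904,678.00 / €11,087,978.00 = 1.5246.
Operating income changes by 1.5246 × +15.2% = +23.2%.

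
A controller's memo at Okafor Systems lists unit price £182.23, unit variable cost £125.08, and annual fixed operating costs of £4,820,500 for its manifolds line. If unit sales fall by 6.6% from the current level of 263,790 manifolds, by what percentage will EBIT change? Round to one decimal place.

-9.7%

At 263,790 units, contribution = 263,790 × £57.15 = £15,075,598.50.
Subtracting fixed costs: EBIT = £15,075,598.50 − £4,820,500 = £10,255,098.50.
So DOL = total CM / EBIT = £15,075,598.50 / £10,255,098.50 = 1.4701.
Operating income changes by 1.4701 × -6.6% = -9.7%.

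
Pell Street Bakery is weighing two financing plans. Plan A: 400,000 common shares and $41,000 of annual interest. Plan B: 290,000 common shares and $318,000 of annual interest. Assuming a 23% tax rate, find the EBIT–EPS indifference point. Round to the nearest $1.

Set EPS_A = EPS_B: (EBIT − $41,000)(1 − 0.23) ÷ 400,000 = (EBIT − $318,000)(1 − 0.23) ÷ 290,000.
The (1 − t) factor cancels: (EBIT − 41,000) × 290,000 = (EBIT − 318,000) × 400,000.
EBIT × (400,000 − 290,000) = 318,000 × 400,000 − 41,000 × 290,000 = 115,310,000,000, so EBIT = 115,310,000,000 ÷ 110,000 = 1,048,272.73.

$1,048,273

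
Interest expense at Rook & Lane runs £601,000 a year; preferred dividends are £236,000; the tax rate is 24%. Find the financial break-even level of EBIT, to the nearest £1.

Preferred dividends are paid after tax, so their pre-tax equivalent is £236,000 ÷ (1 − 0.24) = £310,526.32.
EPS = 0 when EBIT covers interest plus the pre-tax preferred burden: £601,000 + £310,526.32 = £911,526.32.

£911,526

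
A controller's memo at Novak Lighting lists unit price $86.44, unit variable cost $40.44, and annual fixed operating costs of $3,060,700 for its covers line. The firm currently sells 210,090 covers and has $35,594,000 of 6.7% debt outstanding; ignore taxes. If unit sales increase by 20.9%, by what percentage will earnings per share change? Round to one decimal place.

Total contribution margin = 210,090 × $46.00 = $9,664,140.00.
EBIT = $9,664,140.00 − $3,060,700 = $6,603,440.00.
Interest = $2,384,798.00, so EBIT − I = $4,218,642.00.
Degree of combined leverage = contribution ÷ (EBIT − I) = $9,664,140.00 ÷ $4,218,642.00 = 2.2908.
%ΔEPS = DCL × %ΔSales = 2.2908 × +20.9% = +47.9%.

+47.9%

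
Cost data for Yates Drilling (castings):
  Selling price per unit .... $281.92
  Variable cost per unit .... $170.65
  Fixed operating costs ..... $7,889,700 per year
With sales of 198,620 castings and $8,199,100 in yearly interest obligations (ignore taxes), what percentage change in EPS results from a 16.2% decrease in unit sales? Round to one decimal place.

At 198,620 units, contribution = 198,620 × $111.27 = $22,100,447.40.
Operating income = contribution − fixed costs = $22,100,447.40 − $7,889,700 = $14,210,747.40.
Interest = $8,199,100.00, so EBIT − I = $6,011,647.40.
DCL = total CM / (EBIT − I) = $22,100,447.40 / $6,011,647.40 = 3.6763.
EPS therefore changes by 3.6763 × (-16.2%) = -59.6%.

-59.6%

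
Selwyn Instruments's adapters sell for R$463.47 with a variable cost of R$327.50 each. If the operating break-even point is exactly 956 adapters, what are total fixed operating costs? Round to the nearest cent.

Contribution margin per unit = R$463.47 − R$327.50 = R$135.97.
Fixed costs = break-even units × CM = 956 × R$135.97 = R$129,987.32.

R$129,987.32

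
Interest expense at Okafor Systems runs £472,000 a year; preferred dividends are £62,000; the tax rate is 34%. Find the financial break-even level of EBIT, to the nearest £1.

Grossing the preferred dividend up to pre-tax terms: £62,000 / (1 − 0.34) = £93,939.39.
EPS = 0 when EBIT covers interest plus the pre-tax preferred burden: £472,000 + £93,939.39 = £565,939.39.

£565,939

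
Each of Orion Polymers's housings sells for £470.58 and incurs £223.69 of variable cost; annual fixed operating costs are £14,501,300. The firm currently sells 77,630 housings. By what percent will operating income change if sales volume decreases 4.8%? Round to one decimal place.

Contribution at this volume is 77,630 × £246.89 = £19,166,070.70.
Subtracting fixed costs: EBIT = £19,166,070.70 − £14,501,300 = £4,664,770.70.
Degree of operating leverage = £19,166,070.70 / £4,664,770.70 = 4.1087.
Operating income changes by 4.1087 × -4.8% = -19.7%.

-19.7%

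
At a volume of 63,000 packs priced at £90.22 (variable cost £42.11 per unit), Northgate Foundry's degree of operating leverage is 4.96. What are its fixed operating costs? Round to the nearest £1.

Total contribution margin = 63,000 × £48.11 = £3,030,930.00.
DOL = contribution / EBIT, so EBIT = £3,030,930.00 / 4.96 = £611,074.60.
Fixed costs = CM − EBIT = £3,030,930.00 − £611,074.60 = £2,419,855.

£2,419,855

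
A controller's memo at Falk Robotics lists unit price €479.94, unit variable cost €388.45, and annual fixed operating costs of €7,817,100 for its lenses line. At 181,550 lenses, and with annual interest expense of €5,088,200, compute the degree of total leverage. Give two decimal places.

Contribution at this volume is 181,550 × €91.49 = €16,610,009.50.
Operating income = contribution − fixed costs = €16,610,009.50 − €7,817,100 = €8,792,909.50. Interest = €5,088,200.00, so EBIT − I = €3,704,709.50.
DCL = contribution ÷ (EBIT − I) = €16,610,009.50 ÷ €3,704,709.50 = 4.4835.

4.48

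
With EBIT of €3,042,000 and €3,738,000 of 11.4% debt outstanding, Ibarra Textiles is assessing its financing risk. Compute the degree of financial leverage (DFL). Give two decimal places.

Annual interest charges come to €426,132.00.
DFL = EBIT ÷ (EBIT − I) = €3,042,000 ÷ (€3,042,000 − €426,132.00) = €3,042,000 ÷ €2,615,868.00 = 1.1629.

1.16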